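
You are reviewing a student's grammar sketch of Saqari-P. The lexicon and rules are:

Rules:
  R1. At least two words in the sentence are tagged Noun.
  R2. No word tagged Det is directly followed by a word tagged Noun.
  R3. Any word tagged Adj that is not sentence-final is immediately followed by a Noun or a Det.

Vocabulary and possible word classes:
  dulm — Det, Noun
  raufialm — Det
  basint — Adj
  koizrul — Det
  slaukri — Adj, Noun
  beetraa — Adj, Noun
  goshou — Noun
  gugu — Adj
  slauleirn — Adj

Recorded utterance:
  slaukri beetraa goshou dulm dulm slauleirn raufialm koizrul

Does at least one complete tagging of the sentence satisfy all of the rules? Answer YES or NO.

YES

Candidates per position — 1:slaukri {Adj,Noun}; 2:beetraa {Adj,Noun}; 3:goshou {Noun}; 4:dulm {Det,Noun}; 5:dulm {Det,Noun}; 6:slauleirn {Adj}; 7:raufialm {Det}; 8:koizrul {Det}.
One satisfying assignment: Adj Noun Noun Det Det Adj Det Det.
Rule-by-rule: rule 1 holds; rule 2 holds; rule 3 holds.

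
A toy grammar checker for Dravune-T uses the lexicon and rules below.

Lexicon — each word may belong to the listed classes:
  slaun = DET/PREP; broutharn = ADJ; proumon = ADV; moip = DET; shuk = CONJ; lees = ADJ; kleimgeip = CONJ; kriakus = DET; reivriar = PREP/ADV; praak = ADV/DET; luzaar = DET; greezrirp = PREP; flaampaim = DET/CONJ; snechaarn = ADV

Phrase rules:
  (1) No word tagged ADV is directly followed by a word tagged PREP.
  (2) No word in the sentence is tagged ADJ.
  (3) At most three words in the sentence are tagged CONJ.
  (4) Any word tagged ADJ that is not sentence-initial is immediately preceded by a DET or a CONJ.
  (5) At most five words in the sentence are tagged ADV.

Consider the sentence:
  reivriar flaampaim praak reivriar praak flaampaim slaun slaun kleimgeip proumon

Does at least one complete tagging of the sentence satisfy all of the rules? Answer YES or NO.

YES

Candidates per position — 1:reivriar {PREP,ADV}; 2:flaampaim {DET,CONJ}; 3:praak {ADV,DET}; 4:reivriar {PREP,ADV}; 5:praak {ADV,DET}; 6:flaampaim {DET,CONJ}; 7:slaun {DET,PREP}; 8:slaun {DET,PREP}; 9:kleimgeip {CONJ}; 10:proumon {ADV}.
One satisfying assignment: ADV DET DET ADV ADV CONJ PREP DET CONJ ADV.
Check: rule 1 satisfied; rule 2 satisfied; rule 3 satisfied; rule 4 satisfied; rule 5 satisfied.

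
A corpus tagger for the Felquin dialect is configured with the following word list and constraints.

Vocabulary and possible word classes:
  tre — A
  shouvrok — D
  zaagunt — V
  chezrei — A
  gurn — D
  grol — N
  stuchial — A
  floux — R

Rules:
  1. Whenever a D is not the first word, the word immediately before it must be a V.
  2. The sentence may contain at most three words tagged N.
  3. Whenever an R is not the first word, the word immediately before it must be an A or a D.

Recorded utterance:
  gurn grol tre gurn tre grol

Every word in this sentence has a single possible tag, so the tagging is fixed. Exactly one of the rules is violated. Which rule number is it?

Fixed tagging: D N A D A N.
Applying the rules: R1 fails, R2 ok, R3 ok.
Only rule 1 fails.

1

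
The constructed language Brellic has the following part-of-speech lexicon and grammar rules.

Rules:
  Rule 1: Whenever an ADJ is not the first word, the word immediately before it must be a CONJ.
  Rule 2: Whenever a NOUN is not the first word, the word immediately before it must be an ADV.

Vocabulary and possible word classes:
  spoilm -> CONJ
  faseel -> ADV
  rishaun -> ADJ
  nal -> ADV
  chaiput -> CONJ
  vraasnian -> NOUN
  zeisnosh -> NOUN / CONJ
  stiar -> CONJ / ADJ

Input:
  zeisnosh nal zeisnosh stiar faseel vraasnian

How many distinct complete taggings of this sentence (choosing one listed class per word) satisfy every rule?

Candidates per position — 1:zeisnosh {NOUN,CONJ}; 2:nal {ADV}; 3:zeisnosh {NOUN,CONJ}; 4:stiar {CONJ,ADJ}; 5:faseel {ADV}; 6:vraasnian {NOUN}.
There are 8 candidate sequences in total.
Checking each against the rules leaves 6 sequences.
Count = 6.

6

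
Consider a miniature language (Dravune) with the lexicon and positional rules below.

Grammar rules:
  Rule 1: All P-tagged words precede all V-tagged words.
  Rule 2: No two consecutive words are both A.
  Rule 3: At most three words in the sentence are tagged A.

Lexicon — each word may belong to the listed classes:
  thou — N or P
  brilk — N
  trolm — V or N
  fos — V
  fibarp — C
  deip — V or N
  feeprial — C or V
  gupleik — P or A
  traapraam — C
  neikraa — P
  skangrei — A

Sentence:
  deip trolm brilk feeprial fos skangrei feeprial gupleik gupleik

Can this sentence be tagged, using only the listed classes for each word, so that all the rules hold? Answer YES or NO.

Candidates per position — 1:deip {V,N}; 2:trolm {V,N}; 3:brilk {N}; 4:feeprial {C,V}; 5:fos {V}; 6:skangrei {A}; 7:feeprial {C,V}; 8:gupleik {P,A}; 9:gupleik {P,A}.
Every candidate sequence violates at least one rule; no consistent tagging exists.

NO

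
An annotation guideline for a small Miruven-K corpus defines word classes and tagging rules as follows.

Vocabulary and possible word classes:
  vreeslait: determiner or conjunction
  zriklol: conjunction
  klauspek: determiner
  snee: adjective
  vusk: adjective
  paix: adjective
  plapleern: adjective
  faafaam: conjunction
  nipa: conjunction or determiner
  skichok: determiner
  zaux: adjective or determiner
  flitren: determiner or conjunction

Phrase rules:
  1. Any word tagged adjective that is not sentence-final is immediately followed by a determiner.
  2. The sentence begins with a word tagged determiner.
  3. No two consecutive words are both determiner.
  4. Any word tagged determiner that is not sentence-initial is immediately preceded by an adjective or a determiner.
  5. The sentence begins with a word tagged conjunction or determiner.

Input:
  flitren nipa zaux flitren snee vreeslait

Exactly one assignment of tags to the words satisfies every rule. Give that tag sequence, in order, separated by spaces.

Candidates per position — 1:flitren {determiner,conjunction}; 2:nipa {conjunction,determiner}; 3:zaux {adjective,determiner}; 4:flitren {determiner,conjunction}; 5:snee {adjective}; 6:vreeslait {determiner,conjunction}.
Word 1 cannot be conjunction — rule 2 would then fail for every completion. It is determiner.
Word 2 cannot be determiner — rule 3 would then fail for every completion. It is conjunction.
Word 3 cannot be determiner — rule 4 would then fail for every completion. It is adjective.
Word 4 cannot be conjunction — rule 1 would then fail for every completion. It is determiner.
Word 6 cannot be conjunction — rule 1 would then fail for every completion. It is determiner.
So the tagging must be: determiner conjunction adjective determiner adjective determiner.
Rule-by-rule: rule 1 holds; rule 2 holds; rule 3 holds; rule 4 holds; rule 5 holds.

determiner conjunction adjective determiner adjective determiner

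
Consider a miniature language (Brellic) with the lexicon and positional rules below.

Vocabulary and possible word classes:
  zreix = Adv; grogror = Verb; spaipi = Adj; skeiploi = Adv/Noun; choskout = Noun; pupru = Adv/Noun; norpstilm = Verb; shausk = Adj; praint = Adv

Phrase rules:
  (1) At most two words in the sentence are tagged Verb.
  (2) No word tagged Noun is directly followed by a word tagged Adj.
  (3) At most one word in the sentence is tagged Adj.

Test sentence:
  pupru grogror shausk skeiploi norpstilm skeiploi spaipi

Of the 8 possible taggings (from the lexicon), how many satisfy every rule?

Candidates per position — 1:pupru {Adv,Noun}; 2:grogror {Verb}; 3:shausk {Adj}; 4:skeiploi {Adv,Noun}; 5:norpstilm {Verb}; 6:skeiploi {Adv,Noun}; 7:spaipi {Adj}.
There are 8 candidate sequences in total.
Rule 3 cannot be satisfied by any choice of tags from the lexicon.
So there is no consistent tagging.
Count = 0.

0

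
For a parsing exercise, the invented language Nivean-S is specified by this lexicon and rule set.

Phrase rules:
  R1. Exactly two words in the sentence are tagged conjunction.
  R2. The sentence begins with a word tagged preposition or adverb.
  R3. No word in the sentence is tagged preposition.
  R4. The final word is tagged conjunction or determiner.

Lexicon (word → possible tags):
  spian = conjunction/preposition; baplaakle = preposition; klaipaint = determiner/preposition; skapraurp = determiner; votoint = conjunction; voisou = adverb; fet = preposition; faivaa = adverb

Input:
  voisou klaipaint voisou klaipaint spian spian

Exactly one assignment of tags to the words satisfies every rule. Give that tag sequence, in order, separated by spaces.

Candidates per position — 1:voisou {adverb}; 2:klaipaint {determiner,preposition}; 3:voisou {adverb}; 4:klaipaint {determiner,preposition}; 5:spian {conjunction,preposition}; 6:spian {conjunction,preposition}.
If word 2 were preposition, no tagging could satisfy rule 3; so word 2 is determiner.
If word 4 were preposition, no tagging could satisfy rule 3; so word 4 is determiner.
If word 5 were preposition, no tagging could satisfy rule 1; so word 5 is conjunction.
If word 6 were preposition, no tagging could satisfy rule 1; so word 6 is conjunction.
The unique satisfying tagging is: adverb determiner adverb determiner conjunction conjunction.
Rule-by-rule: rule 1 holds; rule 2 holds; rule 3 holds; rule 4 holds.

adverb determiner adverb determiner conjunction conjunction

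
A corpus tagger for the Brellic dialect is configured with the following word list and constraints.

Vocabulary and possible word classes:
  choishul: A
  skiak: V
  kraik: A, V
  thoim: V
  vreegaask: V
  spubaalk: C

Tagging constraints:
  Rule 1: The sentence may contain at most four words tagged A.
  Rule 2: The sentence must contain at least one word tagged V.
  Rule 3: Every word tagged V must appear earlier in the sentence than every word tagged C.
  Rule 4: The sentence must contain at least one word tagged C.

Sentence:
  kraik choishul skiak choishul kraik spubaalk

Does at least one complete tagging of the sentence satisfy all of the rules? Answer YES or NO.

YES

Candidates per position — 1:kraik {A,V}; 2:choishul {A}; 3:skiak {V}; 4:choishul {A}; 5:kraik {A,V}; 6:spubaalk {C}.
One satisfying assignment: V A V A A C.
Verifying each rule — rule 1 ✓; rule 2 ✓; rule 3 ✓; rule 4 ✓.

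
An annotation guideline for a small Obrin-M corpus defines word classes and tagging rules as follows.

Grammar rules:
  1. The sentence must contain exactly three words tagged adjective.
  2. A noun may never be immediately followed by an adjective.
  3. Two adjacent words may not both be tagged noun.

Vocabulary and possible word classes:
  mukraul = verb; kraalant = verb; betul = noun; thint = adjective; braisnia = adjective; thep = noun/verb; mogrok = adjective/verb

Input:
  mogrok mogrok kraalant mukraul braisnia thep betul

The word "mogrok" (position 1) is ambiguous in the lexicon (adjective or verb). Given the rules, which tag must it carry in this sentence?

adjective

Candidates per position — 1:mogrok {adjective,verb}; 2:mogrok {adjective,verb}; 3:kraalant {verb}; 4:mukraul {verb}; 5:braisnia {adjective}; 6:thep {noun,verb}; 7:betul {noun}.
Word 1 cannot be verb — rule 1 would then fail for every completion. It is adjective.
Word 2 cannot be verb — rule 1 would then fail for every completion. It is adjective.
Word 6 cannot be noun — rule 3 would then fail for every completion. It is verb.
So the tagging must be: adjective adjective verb verb adjective verb noun.
Check: rule 1 ok; rule 2 ok; rule 3 ok.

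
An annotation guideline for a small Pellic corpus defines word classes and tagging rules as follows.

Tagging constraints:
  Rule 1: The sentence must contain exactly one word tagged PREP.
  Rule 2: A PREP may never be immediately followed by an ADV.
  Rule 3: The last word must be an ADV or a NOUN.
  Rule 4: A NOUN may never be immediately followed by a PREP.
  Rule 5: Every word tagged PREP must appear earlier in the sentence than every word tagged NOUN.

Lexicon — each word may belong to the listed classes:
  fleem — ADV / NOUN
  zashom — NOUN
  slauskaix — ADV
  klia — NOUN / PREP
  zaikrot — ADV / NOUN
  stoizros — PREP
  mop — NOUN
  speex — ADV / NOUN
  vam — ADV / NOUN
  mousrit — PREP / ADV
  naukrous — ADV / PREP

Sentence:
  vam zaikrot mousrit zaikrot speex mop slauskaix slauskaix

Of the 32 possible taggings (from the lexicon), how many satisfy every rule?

2

Candidates per position — 1:vam {ADV,NOUN}; 2:zaikrot {ADV,NOUN}; 3:mousrit {PREP,ADV}; 4:zaikrot {ADV,NOUN}; 5:speex {ADV,NOUN}; 6:mop {NOUN}; 7:slauskaix {ADV}; 8:slauskaix {ADV}.
There are 32 candidate sequences in total.
The sequences that satisfy every rule: ADV ADV PREP NOUN ADV NOUN ADV ADV; ADV ADV PREP NOUN NOUN NOUN ADV ADV.
Count = 2.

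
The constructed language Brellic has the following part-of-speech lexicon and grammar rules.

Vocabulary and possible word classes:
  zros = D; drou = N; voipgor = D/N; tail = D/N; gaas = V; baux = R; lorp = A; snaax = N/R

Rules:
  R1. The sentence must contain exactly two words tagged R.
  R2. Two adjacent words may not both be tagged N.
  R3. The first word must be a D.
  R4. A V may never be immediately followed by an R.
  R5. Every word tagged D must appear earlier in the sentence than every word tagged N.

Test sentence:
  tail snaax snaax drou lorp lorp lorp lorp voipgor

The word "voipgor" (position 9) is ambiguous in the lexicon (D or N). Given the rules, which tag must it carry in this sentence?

N

Candidates per position — 1:tail {D,N}; 2:snaax {N,R}; 3:snaax {N,R}; 4:drou {N}; 5:lorp {A}; 6:lorp {A}; 7:lorp {A}; 8:lorp {A}; 9:voipgor {D,N}.
Position 1: tagging it N would leave rule 3 unsatisfiable, so it must be D.
Position 2: tagging it N would leave rule 1 unsatisfiable, so it must be R.
Position 3: tagging it N would leave rule 1 unsatisfiable, so it must be R.
Position 9: tagging it D would leave rule 5 unsatisfiable, so it must be N.
The only consistent sequence is: D R R N A A A A N.
Rule-by-rule: rule 1 ok; rule 2 ok; rule 3 ok; rule 4 ok; rule 5 ok.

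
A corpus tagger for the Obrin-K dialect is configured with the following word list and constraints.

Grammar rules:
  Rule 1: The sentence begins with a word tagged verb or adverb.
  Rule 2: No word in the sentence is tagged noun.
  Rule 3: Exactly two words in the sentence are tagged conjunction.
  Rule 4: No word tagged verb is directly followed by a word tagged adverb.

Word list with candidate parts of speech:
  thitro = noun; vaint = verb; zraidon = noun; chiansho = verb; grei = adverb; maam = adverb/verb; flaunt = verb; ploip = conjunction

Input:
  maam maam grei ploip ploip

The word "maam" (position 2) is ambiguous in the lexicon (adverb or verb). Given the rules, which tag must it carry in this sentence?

Candidates per position — 1:maam {adverb,verb}; 2:maam {adverb,verb}; 3:grei {adverb}; 4:ploip {conjunction}; 5:ploip {conjunction}.
If word 1 were verb, no tagging could satisfy rule 4; so word 1 is adverb.
If word 2 were verb, no tagging could satisfy rule 4; so word 2 is adverb.
The unique satisfying tagging is: adverb adverb adverb conjunction conjunction.
Verifying each rule — rule 1 ok; rule 2 ok; rule 3 ok; rule 4 ok.

adverb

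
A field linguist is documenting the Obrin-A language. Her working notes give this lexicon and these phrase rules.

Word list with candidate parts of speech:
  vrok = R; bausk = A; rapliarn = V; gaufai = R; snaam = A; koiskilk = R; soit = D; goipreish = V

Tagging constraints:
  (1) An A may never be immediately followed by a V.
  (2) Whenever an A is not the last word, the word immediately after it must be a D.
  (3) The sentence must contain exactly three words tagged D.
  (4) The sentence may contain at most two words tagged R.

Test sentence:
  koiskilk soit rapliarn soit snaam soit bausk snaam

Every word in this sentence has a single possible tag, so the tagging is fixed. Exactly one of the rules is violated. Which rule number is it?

2

Fixed tagging: R D V D A D A A.
Rule check: R1 ok, R2 fails, R3 ok, R4 ok.
Only rule 2 fails.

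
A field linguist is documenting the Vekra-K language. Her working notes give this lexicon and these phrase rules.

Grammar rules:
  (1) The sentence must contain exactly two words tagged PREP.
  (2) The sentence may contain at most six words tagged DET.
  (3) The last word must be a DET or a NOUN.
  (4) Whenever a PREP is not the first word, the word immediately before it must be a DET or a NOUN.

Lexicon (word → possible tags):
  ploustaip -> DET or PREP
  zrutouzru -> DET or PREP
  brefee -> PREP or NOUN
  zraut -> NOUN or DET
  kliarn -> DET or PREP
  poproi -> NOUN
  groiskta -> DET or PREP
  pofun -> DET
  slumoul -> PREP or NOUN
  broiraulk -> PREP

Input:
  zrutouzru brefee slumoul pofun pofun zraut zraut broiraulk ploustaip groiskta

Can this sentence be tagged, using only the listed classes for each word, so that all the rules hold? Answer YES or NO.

YES

Candidates per position — 1:zrutouzru {DET,PREP}; 2:brefee {PREP,NOUN}; 3:slumoul {PREP,NOUN}; 4:pofun {DET}; 5:pofun {DET}; 6:zraut {NOUN,DET}; 7:zraut {NOUN,DET}; 8:broiraulk {PREP}; 9:ploustaip {DET,PREP}; 10:groiskta {DET,PREP}.
One satisfying assignment: DET PREP NOUN DET DET NOUN NOUN PREP DET DET.
Verifying each rule — rule 1 holds; rule 2 holds; rule 3 holds; rule 4 holds.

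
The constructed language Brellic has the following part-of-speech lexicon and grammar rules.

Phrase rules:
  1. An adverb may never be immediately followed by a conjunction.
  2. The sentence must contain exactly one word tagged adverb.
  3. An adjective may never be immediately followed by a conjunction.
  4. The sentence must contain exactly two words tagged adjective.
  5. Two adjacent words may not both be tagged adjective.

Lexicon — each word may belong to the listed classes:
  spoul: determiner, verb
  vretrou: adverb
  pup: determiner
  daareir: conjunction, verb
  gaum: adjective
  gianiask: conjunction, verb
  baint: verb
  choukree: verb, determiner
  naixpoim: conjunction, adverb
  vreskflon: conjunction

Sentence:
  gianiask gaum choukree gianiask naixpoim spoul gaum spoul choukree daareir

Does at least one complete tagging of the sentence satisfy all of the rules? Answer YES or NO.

YES

Candidates per position — 1:gianiask {conjunction,verb}; 2:gaum {adjective}; 3:choukree {verb,determiner}; 4:gianiask {conjunction,verb}; 5:naixpoim {conjunction,adverb}; 6:spoul {determiner,verb}; 7:gaum {adjective}; 8:spoul {determiner,verb}; 9:choukree {verb,determiner}; 10:daareir {conjunction,verb}.
One satisfying assignment: verb adjective determiner verb adverb verb adjective verb determiner verb.
Check: rule 1 satisfied; rule 2 satisfied; rule 3 satisfied; rule 4 satisfied; rule 5 satisfied.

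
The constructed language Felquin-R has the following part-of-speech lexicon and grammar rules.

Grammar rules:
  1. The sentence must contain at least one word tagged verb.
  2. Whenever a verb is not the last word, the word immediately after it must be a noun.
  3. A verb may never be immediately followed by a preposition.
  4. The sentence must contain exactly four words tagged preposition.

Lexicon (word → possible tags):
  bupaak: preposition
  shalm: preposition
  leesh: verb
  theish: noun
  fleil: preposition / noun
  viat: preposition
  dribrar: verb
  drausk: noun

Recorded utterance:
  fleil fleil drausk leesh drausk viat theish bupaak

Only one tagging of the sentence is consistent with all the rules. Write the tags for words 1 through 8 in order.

preposition preposition noun verb noun preposition noun preposition

Candidates per position — 1:fleil {preposition,noun}; 2:fleil {preposition,noun}; 3:drausk {noun}; 4:leesh {verb}; 5:drausk {noun}; 6:viat {preposition}; 7:theish {noun}; 8:bupaak {preposition}.
Word 1 cannot be noun — rule 4 would then fail for every completion. It is preposition.
Word 2 cannot be noun — rule 4 would then fail for every completion. It is preposition.
The only consistent sequence is: preposition preposition noun verb noun preposition noun preposition.
Rule-by-rule: rule 1 ok; rule 2 ok; rule 3 ok; rule 4 ok.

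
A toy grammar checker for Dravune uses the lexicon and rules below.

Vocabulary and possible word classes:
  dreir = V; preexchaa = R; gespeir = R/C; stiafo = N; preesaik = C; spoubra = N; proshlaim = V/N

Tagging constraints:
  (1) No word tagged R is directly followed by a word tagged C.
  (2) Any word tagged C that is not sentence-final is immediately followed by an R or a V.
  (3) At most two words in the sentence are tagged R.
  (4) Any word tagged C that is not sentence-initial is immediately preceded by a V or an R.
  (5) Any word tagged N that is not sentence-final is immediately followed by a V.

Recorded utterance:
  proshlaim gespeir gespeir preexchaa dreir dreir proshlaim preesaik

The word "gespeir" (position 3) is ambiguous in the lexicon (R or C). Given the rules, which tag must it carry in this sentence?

Candidates per position — 1:proshlaim {V,N}; 2:gespeir {R,C}; 3:gespeir {R,C}; 4:preexchaa {R}; 5:dreir {V}; 6:dreir {V}; 7:proshlaim {V,N}; 8:preesaik {C}.
Position 1: N is ruled out by rule 5; that leaves V.
Position 7: N is ruled out by rule 4; that leaves V.
Position 3: the remaining choice is settled jointly with positions 2 — only R at position 3 is part of a tagging that satisfies every rule.
So the tagging must be: V C R R V V V C.
Check: rule 1 holds; rule 2 holds; rule 3 holds; rule 4 holds; rule 5 holds.

R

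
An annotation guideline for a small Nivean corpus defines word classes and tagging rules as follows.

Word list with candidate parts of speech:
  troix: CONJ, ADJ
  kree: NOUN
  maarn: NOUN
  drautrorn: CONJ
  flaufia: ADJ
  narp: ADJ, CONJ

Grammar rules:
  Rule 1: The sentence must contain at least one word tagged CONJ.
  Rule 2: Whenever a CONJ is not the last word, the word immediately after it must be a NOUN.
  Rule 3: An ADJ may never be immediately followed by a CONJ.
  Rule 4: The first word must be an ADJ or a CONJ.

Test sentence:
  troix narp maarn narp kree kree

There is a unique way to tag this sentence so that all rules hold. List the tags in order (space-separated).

ADJ ADJ NOUN CONJ NOUN NOUN

Candidates per position — 1:troix {CONJ,ADJ}; 2:narp {ADJ,CONJ}; 3:maarn {NOUN}; 4:narp {ADJ,CONJ}; 5:kree {NOUN}; 6:kree {NOUN}.
At position 1, choosing CONJ makes rule 2 impossible to satisfy; hence ADJ.
At position 2, choosing CONJ makes rule 3 impossible to satisfy; hence ADJ.
At position 4, choosing ADJ makes rule 1 impossible to satisfy; hence CONJ.
So the tagging must be: ADJ ADJ NOUN CONJ NOUN NOUN.
Verifying each rule — rule 1 ok; rule 2 ok; rule 3 ok; rule 4 ok.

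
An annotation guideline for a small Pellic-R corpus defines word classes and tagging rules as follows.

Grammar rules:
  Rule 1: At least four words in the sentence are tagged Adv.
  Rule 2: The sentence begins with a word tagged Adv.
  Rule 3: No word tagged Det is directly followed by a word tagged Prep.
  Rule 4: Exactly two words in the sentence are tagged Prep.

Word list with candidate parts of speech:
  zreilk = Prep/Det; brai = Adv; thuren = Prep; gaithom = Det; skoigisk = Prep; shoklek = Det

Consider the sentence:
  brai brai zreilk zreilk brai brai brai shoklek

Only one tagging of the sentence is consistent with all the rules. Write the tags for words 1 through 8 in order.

Candidates per position — 1:brai {Adv}; 2:brai {Adv}; 3:zreilk {Prep,Det}; 4:zreilk {Prep,Det}; 5:brai {Adv}; 6:brai {Adv}; 7:brai {Adv}; 8:shoklek {Det}.
If word 3 were Det, no tagging could satisfy rule 4; so word 3 is Prep.
If word 4 were Det, no tagging could satisfy rule 4; so word 4 is Prep.
That leaves exactly one tagging: Adv Adv Prep Prep Adv Adv Adv Det.
Rule-by-rule: rule 1 ✓; rule 2 ✓; rule 3 ✓; rule 4 ✓.

Adv Adv Prep Prep Adv Adv Adv Det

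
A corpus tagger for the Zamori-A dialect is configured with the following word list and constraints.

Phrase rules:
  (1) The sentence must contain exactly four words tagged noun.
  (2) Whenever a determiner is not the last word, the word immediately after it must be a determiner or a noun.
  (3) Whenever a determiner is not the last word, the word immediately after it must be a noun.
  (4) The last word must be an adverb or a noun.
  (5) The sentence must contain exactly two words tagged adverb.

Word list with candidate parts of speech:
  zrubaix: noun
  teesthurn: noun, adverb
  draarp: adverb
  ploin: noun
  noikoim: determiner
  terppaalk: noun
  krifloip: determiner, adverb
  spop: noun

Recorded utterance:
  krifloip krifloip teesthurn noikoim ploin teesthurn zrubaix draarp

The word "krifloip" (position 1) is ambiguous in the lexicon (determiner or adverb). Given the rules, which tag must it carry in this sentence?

adverb

Candidates per position — 1:krifloip {determiner,adverb}; 2:krifloip {determiner,adverb}; 3:teesthurn {noun,adverb}; 4:noikoim {determiner}; 5:ploin {noun}; 6:teesthurn {noun,adverb}; 7:zrubaix {noun}; 8:draarp {adverb}.
Position 1: determiner is ruled out by rule 3; that leaves adverb.
Position 2: adverb is ruled out by rule 5; that leaves determiner.
Position 3: adverb is ruled out by rule 1; that leaves noun.
Position 6: adverb is ruled out by rule 1; that leaves noun.
That leaves exactly one tagging: adverb determiner noun determiner noun noun noun adverb.
Checking: rule 1 ok; rule 2 ok; rule 3 ok; rule 4 ok; rule 5 ok.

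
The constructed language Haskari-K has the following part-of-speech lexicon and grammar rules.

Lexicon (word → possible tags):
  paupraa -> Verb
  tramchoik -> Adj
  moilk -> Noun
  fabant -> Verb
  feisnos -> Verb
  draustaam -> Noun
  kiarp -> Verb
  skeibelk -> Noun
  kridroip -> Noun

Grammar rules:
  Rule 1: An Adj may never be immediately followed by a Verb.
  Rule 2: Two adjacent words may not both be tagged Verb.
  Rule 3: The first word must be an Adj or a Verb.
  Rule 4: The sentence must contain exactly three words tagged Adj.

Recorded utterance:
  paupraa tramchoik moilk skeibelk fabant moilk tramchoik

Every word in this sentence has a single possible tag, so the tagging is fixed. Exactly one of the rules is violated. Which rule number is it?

Fixed tagging: Verb Adj Noun Noun Verb Noun Adj.
Checking each rule: R1 pass, R2 pass, R3 pass, R4 fail.
Only rule 4 fails.

4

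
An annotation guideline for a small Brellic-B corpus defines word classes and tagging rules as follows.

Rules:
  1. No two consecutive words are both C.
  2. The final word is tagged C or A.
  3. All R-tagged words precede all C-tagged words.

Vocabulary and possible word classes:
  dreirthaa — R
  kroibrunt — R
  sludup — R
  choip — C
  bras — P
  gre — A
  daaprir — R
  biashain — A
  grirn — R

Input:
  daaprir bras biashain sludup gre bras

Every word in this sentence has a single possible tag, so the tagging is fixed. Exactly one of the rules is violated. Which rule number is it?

2

Fixed tagging: R P A R A P.
Applying the rules: R1 ✓, R2 ✗, R3 ✓.
Only rule 2 fails.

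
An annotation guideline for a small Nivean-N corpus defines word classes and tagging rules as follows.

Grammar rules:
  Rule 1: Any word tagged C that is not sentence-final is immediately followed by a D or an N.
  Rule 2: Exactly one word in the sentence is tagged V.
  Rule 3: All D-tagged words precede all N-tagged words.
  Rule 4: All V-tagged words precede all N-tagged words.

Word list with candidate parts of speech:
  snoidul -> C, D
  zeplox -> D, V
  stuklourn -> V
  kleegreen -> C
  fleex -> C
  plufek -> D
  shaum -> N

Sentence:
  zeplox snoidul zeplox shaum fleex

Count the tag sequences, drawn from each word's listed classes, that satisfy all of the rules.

3

Candidates per position — 1:zeplox {D,V}; 2:snoidul {C,D}; 3:zeplox {D,V}; 4:shaum {N}; 5:fleex {C}.
There are 8 candidate sequences in total.
The sequences that satisfy every rule: D D V N C; V C D N C; V D D N C.
Count = 3.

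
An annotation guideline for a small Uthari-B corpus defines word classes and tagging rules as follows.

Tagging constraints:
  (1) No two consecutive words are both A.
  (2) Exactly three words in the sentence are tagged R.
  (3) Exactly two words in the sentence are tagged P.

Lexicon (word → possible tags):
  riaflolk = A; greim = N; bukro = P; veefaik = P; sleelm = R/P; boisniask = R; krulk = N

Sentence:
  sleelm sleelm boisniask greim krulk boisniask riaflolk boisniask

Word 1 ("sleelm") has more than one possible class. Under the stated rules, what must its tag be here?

Candidates per position — 1:sleelm {R,P}; 2:sleelm {R,P}; 3:boisniask {R}; 4:greim {N}; 5:krulk {N}; 6:boisniask {R}; 7:riaflolk {A}; 8:boisniask {R}.
Position 1: R is ruled out by rule 2; that leaves P.
Position 2: R is ruled out by rule 2; that leaves P.
The unique satisfying tagging is: P P R N N R A R.
Verifying each rule — rule 1 ✓; rule 2 ✓; rule 3 ✓.

P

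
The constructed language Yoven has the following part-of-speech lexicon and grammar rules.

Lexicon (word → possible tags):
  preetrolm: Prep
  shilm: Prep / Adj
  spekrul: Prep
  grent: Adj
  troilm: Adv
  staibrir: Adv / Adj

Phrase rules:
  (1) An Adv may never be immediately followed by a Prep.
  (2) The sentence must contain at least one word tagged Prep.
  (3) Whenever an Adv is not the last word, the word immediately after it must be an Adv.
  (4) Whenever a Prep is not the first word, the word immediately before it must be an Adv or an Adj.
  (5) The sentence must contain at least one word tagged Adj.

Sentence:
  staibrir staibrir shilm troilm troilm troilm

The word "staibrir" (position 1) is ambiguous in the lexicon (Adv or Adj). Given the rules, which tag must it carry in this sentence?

Candidates per position — 1:staibrir {Adv,Adj}; 2:staibrir {Adv,Adj}; 3:shilm {Prep,Adj}; 4:troilm {Adv}; 5:troilm {Adv}; 6:troilm {Adv}.
Position 1: tagging it Adv would leave rule 3 unsatisfiable, so it must be Adj.
Position 2: tagging it Adv would leave rule 3 unsatisfiable, so it must be Adj.
Position 3: tagging it Adj would leave rule 2 unsatisfiable, so it must be Prep.
So the tagging must be: Adj Adj Prep Adv Adv Adv.
Checking: rule 1 holds; rule 2 holds; rule 3 holds; rule 4 holds; rule 5 holds.

Adj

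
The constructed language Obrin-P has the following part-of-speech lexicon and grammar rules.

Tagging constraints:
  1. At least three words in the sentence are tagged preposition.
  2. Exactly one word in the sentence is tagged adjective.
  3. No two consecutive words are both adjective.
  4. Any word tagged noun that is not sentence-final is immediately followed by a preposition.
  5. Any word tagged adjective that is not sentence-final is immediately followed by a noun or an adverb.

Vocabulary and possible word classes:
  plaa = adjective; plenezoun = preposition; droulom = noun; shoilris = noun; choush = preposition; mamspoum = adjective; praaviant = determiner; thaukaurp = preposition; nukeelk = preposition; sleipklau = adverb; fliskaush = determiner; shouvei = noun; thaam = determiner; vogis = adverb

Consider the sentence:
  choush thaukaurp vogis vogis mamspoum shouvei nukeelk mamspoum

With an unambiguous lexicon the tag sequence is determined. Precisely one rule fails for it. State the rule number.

2

Fixed tagging: preposition preposition adverb adverb adjective noun preposition adjective.
Applying the rules: R1 ✓, R2 ✗, R3 ✓, R4 ✓, R5 ✓.
Only rule 2 fails.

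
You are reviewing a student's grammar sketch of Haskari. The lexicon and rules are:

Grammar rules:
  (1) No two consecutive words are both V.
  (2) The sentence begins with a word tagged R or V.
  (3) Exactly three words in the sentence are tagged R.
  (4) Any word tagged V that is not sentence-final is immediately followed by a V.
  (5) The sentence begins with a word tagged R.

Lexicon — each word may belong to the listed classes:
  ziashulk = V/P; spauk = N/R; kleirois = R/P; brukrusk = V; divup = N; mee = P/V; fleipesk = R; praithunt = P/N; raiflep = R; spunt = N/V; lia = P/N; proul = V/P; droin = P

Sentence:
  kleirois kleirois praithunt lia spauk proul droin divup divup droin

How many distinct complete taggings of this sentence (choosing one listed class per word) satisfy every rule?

Candidates per position — 1:kleirois {R,P}; 2:kleirois {R,P}; 3:praithunt {P,N}; 4:lia {P,N}; 5:spauk {N,R}; 6:proul {V,P}; 7:droin {P}; 8:divup {N}; 9:divup {N}; 10:droin {P}.
There are 64 candidate sequences in total.
The sequences that satisfy every rule: R R P P R P P N N P; R R P N R P P N N P; R R N P R P P N N P; R R N N R P P N N P.
Count = 4.

4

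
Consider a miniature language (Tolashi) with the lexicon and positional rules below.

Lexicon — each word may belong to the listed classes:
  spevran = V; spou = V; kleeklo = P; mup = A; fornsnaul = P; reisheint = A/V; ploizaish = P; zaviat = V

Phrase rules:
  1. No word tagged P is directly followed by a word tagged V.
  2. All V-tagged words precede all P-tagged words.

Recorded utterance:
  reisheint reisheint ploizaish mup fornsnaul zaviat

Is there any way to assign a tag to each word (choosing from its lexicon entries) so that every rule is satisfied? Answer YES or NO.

Candidates per position — 1:reisheint {A,V}; 2:reisheint {A,V}; 3:ploizaish {P}; 4:mup {A}; 5:fornsnaul {P}; 6:zaviat {V}.
Rule 1 cannot be satisfied by any choice of tags from the lexicon.
So there is no consistent tagging.

NO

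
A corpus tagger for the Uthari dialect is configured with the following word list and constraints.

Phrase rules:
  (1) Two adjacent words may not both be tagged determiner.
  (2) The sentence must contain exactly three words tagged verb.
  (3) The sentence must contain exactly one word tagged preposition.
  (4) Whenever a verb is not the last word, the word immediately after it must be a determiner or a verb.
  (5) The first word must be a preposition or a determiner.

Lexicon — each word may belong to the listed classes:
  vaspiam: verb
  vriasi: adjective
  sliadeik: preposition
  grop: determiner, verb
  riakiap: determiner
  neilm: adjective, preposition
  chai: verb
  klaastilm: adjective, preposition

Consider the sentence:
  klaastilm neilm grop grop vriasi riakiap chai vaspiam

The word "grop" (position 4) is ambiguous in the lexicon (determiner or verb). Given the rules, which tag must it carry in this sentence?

Candidates per position — 1:klaastilm {adjective,preposition}; 2:neilm {adjective,preposition}; 3:grop {determiner,verb}; 4:grop {determiner,verb}; 5:vriasi {adjective}; 6:riakiap {determiner}; 7:chai {verb}; 8:vaspiam {verb}.
Position 1: tagging it adjective would leave rule 5 unsatisfiable, so it must be preposition.
Position 2: tagging it preposition would leave rule 3 unsatisfiable, so it must be adjective.
Position 4: tagging it verb would leave rule 4 unsatisfiable, so it must be determiner.
Position 3: tagging it determiner would leave rule 1 unsatisfiable, so it must be verb.
The only consistent sequence is: preposition adjective verb determiner adjective determiner verb verb.
Verifying each rule — rule 1 ✓; rule 2 ✓; rule 3 ✓; rule 4 ✓; rule 5 ✓.

determiner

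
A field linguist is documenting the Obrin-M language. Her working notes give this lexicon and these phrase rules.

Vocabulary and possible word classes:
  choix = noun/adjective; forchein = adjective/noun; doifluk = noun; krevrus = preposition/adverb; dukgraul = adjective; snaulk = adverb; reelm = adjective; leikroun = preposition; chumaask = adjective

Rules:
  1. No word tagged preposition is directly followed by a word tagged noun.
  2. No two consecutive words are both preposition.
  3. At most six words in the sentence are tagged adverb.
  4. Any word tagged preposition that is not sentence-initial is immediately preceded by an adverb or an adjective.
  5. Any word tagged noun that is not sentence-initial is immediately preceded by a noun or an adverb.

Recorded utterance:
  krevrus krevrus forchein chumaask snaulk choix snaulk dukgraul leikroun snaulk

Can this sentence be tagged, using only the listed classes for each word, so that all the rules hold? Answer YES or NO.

YES

Candidates per position — 1:krevrus {preposition,adverb}; 2:krevrus {preposition,adverb}; 3:forchein {adjective,noun}; 4:chumaask {adjective}; 5:snaulk {adverb}; 6:choix {noun,adjective}; 7:snaulk {adverb}; 8:dukgraul {adjective}; 9:leikroun {preposition}; 10:snaulk {adverb}.
One satisfying assignment: adverb adverb noun adjective adverb noun adverb adjective preposition adverb.
Verifying each rule — rule 1 ok; rule 2 ok; rule 3 ok; rule 4 ok; rule 5 ok.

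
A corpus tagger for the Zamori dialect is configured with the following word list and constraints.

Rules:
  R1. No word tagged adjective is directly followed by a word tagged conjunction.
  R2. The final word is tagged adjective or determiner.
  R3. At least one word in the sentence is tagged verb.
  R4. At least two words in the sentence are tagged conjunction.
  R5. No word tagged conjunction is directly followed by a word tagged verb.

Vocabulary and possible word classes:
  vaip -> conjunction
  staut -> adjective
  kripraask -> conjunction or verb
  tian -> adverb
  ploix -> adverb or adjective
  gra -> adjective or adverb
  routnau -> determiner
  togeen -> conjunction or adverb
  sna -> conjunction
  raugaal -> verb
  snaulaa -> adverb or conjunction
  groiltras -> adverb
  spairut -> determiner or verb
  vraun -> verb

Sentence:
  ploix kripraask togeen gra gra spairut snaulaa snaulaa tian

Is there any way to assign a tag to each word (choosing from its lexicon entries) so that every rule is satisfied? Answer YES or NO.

NO

Candidates per position — 1:ploix {adverb,adjective}; 2:kripraask {conjunction,verb}; 3:togeen {conjunction,adverb}; 4:gra {adjective,adverb}; 5:gra {adjective,adverb}; 6:spairut {determiner,verb}; 7:snaulaa {adverb,conjunction}; 8:snaulaa {adverb,conjunction}; 9:tian {adverb}.
Rule 2 cannot be satisfied by any choice of tags from the lexicon.
So there is no consistent tagging.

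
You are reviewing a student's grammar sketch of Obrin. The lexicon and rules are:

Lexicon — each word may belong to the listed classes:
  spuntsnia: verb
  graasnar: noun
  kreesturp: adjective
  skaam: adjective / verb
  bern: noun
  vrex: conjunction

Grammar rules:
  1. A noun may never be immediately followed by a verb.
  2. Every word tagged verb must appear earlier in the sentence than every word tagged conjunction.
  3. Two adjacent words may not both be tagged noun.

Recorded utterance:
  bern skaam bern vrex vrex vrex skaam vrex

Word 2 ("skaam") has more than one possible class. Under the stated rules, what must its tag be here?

adjective

Candidates per position — 1:bern {noun}; 2:skaam {adjective,verb}; 3:bern {noun}; 4:vrex {conjunction}; 5:vrex {conjunction}; 6:vrex {conjunction}; 7:skaam {adjective,verb}; 8:vrex {conjunction}.
Position 2: tagging it verb would leave rule 1 unsatisfiable, so it must be adjective.
Position 7: tagging it verb would leave rule 2 unsatisfiable, so it must be adjective.
The unique satisfying tagging is: noun adjective noun conjunction conjunction conjunction adjective conjunction.
Rule-by-rule: rule 1 satisfied; rule 2 satisfied; rule 3 satisfied.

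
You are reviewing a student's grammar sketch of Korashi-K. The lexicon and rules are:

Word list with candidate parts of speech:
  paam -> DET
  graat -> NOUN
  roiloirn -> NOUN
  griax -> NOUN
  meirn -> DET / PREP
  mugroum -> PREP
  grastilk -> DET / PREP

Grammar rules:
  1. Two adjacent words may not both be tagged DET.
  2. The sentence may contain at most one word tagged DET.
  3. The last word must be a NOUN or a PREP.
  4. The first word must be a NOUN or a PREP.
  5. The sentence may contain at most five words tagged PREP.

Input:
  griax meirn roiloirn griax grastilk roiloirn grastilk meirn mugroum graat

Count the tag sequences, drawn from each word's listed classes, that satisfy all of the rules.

Candidates per position — 1:griax {NOUN}; 2:meirn {DET,PREP}; 3:roiloirn {NOUN}; 4:griax {NOUN}; 5:grastilk {DET,PREP}; 6:roiloirn {NOUN}; 7:grastilk {DET,PREP}; 8:meirn {DET,PREP}; 9:mugroum {PREP}; 10:graat {NOUN}.
There are 16 candidate sequences in total.
The sequences that satisfy every rule: NOUN DET NOUN NOUN PREP NOUN PREP PREP PREP NOUN; NOUN PREP NOUN NOUN DET NOUN PREP PREP PREP NOUN; NOUN PREP NOUN NOUN PREP NOUN DET PREP PREP NOUN; NOUN PREP NOUN NOUN PREP NOUN PREP DET PREP NOUN; NOUN PREP NOUN NOUN PREP NOUN PREP PREP PREP NOUN.
Count = 5.

5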